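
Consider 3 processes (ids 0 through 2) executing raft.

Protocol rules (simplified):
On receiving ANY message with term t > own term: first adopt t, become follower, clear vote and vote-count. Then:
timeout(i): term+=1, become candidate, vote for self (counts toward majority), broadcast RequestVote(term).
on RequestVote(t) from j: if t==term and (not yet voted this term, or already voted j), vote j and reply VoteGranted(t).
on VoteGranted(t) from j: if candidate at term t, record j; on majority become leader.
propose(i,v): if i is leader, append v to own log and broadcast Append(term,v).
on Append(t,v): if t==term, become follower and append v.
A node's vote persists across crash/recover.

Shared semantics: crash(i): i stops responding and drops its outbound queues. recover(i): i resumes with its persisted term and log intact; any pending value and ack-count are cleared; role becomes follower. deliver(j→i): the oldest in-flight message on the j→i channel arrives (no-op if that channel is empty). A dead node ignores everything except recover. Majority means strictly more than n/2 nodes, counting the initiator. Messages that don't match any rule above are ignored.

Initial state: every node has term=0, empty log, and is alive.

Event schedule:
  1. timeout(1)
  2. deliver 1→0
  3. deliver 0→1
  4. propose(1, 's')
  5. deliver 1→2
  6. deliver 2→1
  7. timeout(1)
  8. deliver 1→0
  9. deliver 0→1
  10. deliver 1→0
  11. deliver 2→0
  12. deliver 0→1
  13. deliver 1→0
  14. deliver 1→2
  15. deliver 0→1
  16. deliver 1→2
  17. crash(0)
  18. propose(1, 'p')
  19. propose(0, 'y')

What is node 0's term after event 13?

step 1 timeout(1): 1={cand,t=1,log=-}
step 2 deliver 1→0: 0={foll,t=1,log=-}
step 3 deliver 0→1: 1={lead,t=1,log=-}
step 4 propose(1,'s'): 1={lead,t=1,log=s}
step 5 deliver 1→2: 2={foll,t=1,log=-}
step 6 deliver 2→1: —
step 7 timeout(1): 1={cand,t=2,log=s}
step 8 deliver 1→0: 0={foll,t=1,log=s}
step 9 deliver 0→1: —
step 10 deliver 1→0: 0={foll,t=2,log=s}
step 11 deliver 2→0: —
step 12 deliver 0→1: 1={lead,t=2,log=s}
step 13 deliver 1→0: —

2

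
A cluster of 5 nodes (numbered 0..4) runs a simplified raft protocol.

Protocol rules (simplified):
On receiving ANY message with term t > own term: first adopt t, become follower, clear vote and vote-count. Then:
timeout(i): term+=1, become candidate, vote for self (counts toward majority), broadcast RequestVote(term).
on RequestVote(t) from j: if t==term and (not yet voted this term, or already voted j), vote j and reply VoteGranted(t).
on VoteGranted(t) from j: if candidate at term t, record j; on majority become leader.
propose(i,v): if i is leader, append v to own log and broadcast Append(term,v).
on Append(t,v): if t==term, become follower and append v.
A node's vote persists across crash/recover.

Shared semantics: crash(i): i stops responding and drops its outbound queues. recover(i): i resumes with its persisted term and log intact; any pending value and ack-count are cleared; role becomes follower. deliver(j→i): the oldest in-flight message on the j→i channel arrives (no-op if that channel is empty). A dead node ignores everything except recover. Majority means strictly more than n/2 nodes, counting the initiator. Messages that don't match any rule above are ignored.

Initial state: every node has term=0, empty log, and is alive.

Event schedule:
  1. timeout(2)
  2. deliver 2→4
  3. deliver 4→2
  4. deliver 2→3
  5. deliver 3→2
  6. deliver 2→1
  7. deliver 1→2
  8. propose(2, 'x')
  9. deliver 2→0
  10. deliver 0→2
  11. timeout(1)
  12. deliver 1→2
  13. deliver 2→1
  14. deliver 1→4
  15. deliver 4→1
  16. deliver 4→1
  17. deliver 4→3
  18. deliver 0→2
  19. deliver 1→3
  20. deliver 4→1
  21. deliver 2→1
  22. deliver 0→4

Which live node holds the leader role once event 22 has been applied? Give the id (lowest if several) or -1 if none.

e1 timeout(2): 2[cand,t=1,-]
e2 deliver 2→4: 4[foll,t=1,-]
e3 deliver 4→2: ·
e4 deliver 2→3: 3[foll,t=1,-]
e5 deliver 3→2: 2[lead,t=1,-]
e6 deliver 2→1: 1[foll,t=1,-]
e7 deliver 1→2: ·
e8 propose(2,'x'): 2[lead,t=1,x]
e9 deliver 2→0: 0[foll,t=1,-]
e10 deliver 0→2: ·
e11 timeout(1): 1[cand,t=2,-]
e12 deliver 1→2: 2[foll,t=2,x]
e13 deliver 2→1: ·
e14 deliver 1→4: 4[foll,t=2,-]
e15 deliver 4→1: ·
e16 deliver 4→1: ·
e17 deliver 4→3: ·
e18 deliver 0→2: ·
e19 deliver 1→3: 3[foll,t=2,-]
e20 deliver 4→1: ·
e21 deliver 2→1: 1[lead,t=2,-]
e22 deliver 0→4: ·

1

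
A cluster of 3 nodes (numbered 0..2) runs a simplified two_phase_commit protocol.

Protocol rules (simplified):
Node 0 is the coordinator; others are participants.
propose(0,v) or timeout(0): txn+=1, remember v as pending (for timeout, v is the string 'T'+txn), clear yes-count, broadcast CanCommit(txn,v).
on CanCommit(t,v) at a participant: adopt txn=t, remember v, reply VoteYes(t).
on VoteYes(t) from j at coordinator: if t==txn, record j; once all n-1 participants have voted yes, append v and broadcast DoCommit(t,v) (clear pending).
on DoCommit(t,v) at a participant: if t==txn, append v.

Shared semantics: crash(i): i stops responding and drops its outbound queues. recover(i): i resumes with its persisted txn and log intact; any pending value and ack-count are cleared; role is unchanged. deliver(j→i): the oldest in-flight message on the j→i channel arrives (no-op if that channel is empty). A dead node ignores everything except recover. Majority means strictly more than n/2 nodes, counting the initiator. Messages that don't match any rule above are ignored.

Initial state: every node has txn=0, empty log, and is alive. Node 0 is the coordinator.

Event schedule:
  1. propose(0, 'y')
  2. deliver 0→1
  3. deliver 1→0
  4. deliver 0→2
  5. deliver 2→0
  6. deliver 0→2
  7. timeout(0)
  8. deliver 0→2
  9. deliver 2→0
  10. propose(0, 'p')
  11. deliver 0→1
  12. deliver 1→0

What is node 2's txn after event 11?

2

e1 propose(0,'y'): 0[coor,t=1,-]
e2 deliver 0→1: 1[part,t=1,-]
e3 deliver 1→0: ·
e4 deliver 0→2: 2[part,t=1,-]
e5 deliver 2→0: 0[coor,t=1,y]
e6 deliver 0→2: 2[part,t=1,y]
e7 timeout(0): 0[coor,t=2,y]
e8 deliver 0→2: 2[part,t=2,y]
e9 deliver 2→0: ·
e10 propose(0,'p'): 0[coor,t=3,y]
e11 deliver 0→1: 1[part,t=1,y]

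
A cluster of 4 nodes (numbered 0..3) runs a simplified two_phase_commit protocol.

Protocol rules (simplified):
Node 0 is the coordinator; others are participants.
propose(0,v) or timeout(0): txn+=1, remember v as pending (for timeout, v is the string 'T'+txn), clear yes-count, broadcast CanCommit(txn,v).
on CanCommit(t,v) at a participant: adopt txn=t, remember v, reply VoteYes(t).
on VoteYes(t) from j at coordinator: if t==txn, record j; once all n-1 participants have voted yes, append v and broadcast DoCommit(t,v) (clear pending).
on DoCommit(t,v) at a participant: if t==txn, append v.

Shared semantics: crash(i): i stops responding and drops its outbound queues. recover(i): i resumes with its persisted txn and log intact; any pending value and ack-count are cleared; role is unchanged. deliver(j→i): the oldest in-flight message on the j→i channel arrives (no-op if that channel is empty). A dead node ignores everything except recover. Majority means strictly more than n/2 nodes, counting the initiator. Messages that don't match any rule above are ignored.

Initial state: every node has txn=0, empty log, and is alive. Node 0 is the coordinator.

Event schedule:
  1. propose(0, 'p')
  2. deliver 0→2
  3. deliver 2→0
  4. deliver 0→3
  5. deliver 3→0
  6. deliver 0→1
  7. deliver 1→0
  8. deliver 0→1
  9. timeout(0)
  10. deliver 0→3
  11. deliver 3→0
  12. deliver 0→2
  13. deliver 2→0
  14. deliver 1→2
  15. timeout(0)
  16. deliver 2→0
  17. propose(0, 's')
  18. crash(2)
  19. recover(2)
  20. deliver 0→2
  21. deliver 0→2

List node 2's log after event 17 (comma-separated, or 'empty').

p

[1] propose(0,'p') → N0(coor t1 [-])
[2] deliver 0→2 → N2(part t1 [-])
[3] deliver 2→0 → ∅
[4] deliver 0→3 → N3(part t1 [-])
[5] deliver 3→0 → ∅
[6] deliver 0→1 → N1(part t1 [-])
[7] deliver 1→0 → N0(coor t1 [p])
[8] deliver 0→1 → N1(part t1 [p])
[9] timeout(0) → N0(coor t2 [p])
[10] deliver 0→3 → N3(part t1 [p])
[11] deliver 3→0 → ∅
[12] deliver 0→2 → N2(part t1 [p])
[13] deliver 2→0 → ∅
[14] deliver 1→2 → ∅
[15] timeout(0) → N0(coor t3 [p])
[16] deliver 2→0 → ∅
[17] propose(0,'s') → N0(coor t4 [p])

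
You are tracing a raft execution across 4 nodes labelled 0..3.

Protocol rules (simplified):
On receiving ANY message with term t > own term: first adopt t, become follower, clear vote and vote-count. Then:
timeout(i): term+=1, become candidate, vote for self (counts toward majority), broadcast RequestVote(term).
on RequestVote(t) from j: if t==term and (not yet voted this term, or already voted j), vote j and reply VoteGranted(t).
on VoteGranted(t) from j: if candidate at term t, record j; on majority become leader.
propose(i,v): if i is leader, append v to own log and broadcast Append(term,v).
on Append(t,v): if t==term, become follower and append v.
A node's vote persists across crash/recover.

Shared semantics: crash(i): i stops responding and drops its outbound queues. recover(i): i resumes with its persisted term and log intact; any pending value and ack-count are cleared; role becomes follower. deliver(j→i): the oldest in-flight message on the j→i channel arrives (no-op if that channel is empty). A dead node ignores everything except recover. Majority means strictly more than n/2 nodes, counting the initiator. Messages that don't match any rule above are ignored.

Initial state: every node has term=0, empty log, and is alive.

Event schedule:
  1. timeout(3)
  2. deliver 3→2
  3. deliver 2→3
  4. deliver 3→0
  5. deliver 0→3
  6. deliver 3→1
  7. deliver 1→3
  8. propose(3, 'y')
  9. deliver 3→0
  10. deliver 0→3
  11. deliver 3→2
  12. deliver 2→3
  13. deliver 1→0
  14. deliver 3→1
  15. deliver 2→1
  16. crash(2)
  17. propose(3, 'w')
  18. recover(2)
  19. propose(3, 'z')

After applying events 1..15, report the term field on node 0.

1

e1 timeout(3): 3[cand,t=1,-]
e2 deliver 3→2: 2[foll,t=1,-]
e3 deliver 2→3: ·
e4 deliver 3→0: 0[foll,t=1,-]
e5 deliver 0→3: 3[lead,t=1,-]
e6 deliver 3→1: 1[foll,t=1,-]
e7 deliver 1→3: ·
e8 propose(3,'y'): 3[lead,t=1,y]
e9 deliver 3→0: 0[foll,t=1,y]
e10 deliver 0→3: ·
e11 deliver 3→2: 2[foll,t=1,y]
e12 deliver 2→3: ·
e13 deliver 1→0: ·
e14 deliver 3→1: 1[foll,t=1,y]
e15 deliver 2→1: ·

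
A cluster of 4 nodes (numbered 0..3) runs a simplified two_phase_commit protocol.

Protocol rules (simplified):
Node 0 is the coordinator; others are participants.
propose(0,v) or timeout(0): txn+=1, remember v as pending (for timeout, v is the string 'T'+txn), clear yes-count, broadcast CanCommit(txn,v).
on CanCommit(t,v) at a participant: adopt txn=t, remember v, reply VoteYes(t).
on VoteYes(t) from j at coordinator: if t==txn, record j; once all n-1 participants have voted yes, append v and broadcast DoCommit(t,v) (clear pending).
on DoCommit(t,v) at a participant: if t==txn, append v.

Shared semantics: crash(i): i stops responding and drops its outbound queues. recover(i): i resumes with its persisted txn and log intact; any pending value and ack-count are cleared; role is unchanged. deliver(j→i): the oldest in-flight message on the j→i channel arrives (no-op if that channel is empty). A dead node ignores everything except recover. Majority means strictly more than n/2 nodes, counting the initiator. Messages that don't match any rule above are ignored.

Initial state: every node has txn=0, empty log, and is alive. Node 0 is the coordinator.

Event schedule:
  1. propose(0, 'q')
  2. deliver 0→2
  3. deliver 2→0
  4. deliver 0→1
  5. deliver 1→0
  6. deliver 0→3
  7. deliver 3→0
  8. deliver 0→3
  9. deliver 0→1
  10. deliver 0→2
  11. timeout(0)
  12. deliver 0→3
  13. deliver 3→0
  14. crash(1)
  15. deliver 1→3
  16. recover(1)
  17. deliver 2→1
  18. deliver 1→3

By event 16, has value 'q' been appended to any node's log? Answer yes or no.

after 1 — propose(0,'q'): n0:coor/t1/[-]
after 2 — deliver 0→2: n2:part/t1/[-]
after 3 — deliver 2→0: ·
after 4 — deliver 0→1: n1:part/t1/[-]
after 5 — deliver 1→0: ·
after 6 — deliver 0→3: n3:part/t1/[-]
after 7 — deliver 3→0: n0:coor/t1/[q]
after 8 — deliver 0→3: n3:part/t1/[q]
after 9 — deliver 0→1: n1:part/t1/[q]
after 10 — deliver 0→2: n2:part/t1/[q]
after 11 — timeout(0): n0:coor/t2/[q]
after 12 — deliver 0→3: n3:part/t2/[q]
after 13 — deliver 3→0: ·
after 14 — crash(1): n1:✗part/t1/[q]
after 15 — deliver 1→3: ·
after 16 — recover(1): n1:part/t1/[q]

yes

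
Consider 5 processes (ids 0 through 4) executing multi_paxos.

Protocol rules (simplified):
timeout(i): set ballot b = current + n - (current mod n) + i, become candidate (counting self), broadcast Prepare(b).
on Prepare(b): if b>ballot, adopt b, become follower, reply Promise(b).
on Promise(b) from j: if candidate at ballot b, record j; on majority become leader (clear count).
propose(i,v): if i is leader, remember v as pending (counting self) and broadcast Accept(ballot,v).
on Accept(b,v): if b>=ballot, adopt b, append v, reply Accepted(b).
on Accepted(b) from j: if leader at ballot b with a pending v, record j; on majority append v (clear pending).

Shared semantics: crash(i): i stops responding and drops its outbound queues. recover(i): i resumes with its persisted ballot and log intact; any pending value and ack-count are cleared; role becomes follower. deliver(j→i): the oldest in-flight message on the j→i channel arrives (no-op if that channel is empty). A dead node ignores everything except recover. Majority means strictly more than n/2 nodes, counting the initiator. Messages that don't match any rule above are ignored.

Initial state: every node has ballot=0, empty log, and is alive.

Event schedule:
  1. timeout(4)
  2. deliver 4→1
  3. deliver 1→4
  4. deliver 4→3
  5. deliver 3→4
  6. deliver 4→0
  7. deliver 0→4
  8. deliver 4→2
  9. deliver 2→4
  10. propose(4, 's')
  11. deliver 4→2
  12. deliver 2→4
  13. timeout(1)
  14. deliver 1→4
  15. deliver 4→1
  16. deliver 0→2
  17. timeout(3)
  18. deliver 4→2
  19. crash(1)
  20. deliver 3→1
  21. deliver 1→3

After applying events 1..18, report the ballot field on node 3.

e1 timeout(4): 4[cand,b=9,-]
e2 deliver 4→1: 1[foll,b=9,-]
e3 deliver 1→4: ·
e4 deliver 4→3: 3[foll,b=9,-]
e5 deliver 3→4: 4[lead,b=9,-]
e6 deliver 4→0: 0[foll,b=9,-]
e7 deliver 0→4: ·
e8 deliver 4→2: 2[foll,b=9,-]
e9 deliver 2→4: ·
e10 propose(4,'s'): ·
e11 deliver 4→2: 2[foll,b=9,s]
e12 deliver 2→4: ·
e13 timeout(1): 1[cand,b=11,-]
e14 deliver 1→4: 4[foll,b=11,-]
e15 deliver 4→1: ·
e16 deliver 0→2: ·
e17 timeout(3): 3[cand,b=13,-]
e18 deliver 4→2: ·

13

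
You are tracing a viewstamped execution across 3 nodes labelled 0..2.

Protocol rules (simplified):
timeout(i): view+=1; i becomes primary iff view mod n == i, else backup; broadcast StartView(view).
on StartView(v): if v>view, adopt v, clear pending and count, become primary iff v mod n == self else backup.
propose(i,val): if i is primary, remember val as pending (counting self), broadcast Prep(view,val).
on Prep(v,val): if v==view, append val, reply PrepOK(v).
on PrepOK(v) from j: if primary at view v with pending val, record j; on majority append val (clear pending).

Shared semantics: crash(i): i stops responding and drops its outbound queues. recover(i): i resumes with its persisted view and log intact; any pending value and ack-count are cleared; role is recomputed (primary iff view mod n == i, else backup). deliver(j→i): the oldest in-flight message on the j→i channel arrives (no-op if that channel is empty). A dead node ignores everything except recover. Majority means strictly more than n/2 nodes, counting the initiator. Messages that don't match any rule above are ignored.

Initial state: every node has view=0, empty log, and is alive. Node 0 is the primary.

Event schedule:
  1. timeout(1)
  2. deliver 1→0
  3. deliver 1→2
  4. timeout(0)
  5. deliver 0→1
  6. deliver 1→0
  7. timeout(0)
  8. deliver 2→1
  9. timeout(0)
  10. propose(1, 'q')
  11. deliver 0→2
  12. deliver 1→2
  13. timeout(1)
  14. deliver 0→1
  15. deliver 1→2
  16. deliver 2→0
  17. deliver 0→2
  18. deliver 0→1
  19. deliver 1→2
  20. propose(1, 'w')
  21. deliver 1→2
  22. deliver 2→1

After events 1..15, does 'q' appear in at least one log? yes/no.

1. timeout(1):  <1:prim v1 ->
2. deliver 1→0:  <0:back v1 ->
3. deliver 1→2:  <2:back v1 ->
4. timeout(0):  <0:back v2 ->
5. deliver 0→1:  <1:back v2 ->
6. deliver 1→0:  nop
7. timeout(0):  <0:prim v3 ->
8. deliver 2→1:  nop
9. timeout(0):  <0:back v4 ->
10. propose(1,'q'):  nop
11. deliver 0→2:  <2:prim v2 ->
12. deliver 1→2:  nop
13. timeout(1):  <1:back v3 ->
14. deliver 0→1:  nop
15. deliver 1→2:  <2:back v3 ->

no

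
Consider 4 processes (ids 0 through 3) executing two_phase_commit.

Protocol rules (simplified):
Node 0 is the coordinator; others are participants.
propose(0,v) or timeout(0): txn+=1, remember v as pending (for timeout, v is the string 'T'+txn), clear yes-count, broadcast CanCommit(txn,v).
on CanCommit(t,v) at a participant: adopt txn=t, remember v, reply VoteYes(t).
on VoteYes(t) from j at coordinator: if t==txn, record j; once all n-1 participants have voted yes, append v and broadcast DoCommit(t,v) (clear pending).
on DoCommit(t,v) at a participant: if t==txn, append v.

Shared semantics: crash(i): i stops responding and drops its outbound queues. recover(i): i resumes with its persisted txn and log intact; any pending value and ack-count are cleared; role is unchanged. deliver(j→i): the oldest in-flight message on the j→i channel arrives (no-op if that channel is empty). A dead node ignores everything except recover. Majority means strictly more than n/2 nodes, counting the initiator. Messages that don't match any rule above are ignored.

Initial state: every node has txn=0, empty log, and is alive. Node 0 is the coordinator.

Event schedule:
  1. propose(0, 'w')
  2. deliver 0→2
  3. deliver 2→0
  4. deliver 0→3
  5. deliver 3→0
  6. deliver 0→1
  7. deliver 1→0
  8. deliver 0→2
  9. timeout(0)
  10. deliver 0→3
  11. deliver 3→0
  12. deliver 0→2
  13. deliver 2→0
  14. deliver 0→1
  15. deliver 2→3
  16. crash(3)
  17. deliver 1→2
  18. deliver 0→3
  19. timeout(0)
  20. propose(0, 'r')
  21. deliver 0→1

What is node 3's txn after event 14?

1

e1 propose(0,'w'): 0[coor,t=1,-]
e2 deliver 0→2: 2[part,t=1,-]
e3 deliver 2→0: ·
e4 deliver 0→3: 3[part,t=1,-]
e5 deliver 3→0: ·
e6 deliver 0→1: 1[part,t=1,-]
e7 deliver 1→0: 0[coor,t=1,w]
e8 deliver 0→2: 2[part,t=1,w]
e9 timeout(0): 0[coor,t=2,w]
e10 deliver 0→3: 3[part,t=1,w]
e11 deliver 3→0: ·
e12 deliver 0→2: 2[part,t=2,w]
e13 deliver 2→0: ·
e14 deliver 0→1: 1[part,t=1,w]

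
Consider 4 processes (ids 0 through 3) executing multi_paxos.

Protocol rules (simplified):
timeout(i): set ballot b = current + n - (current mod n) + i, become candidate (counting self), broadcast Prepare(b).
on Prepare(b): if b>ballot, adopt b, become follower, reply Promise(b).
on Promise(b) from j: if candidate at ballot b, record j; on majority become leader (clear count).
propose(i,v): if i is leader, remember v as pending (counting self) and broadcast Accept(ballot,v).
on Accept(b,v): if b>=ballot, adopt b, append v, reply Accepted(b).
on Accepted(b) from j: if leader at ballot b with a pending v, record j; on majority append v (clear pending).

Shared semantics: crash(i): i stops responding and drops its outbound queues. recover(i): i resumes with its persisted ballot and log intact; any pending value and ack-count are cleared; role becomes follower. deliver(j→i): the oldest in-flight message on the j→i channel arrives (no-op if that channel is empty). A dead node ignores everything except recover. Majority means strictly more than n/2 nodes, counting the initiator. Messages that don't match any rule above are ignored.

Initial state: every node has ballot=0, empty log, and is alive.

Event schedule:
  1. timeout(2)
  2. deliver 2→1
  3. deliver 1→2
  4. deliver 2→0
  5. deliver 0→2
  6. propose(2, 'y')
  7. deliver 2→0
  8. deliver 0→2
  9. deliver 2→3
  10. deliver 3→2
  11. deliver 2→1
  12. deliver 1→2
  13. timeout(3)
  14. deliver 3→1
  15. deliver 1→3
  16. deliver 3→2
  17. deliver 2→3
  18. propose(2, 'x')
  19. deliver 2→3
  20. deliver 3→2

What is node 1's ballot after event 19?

11

after 1 — timeout(2): n2:cand/b6/[-]
after 2 — deliver 2→1: n1:foll/b6/[-]
after 3 — deliver 1→2: ·
after 4 — deliver 2→0: n0:foll/b6/[-]
after 5 — deliver 0→2: n2:lead/b6/[-]
after 6 — propose(2,'y'): ·
after 7 — deliver 2→0: n0:foll/b6/[y]
after 8 — deliver 0→2: ·
after 9 — deliver 2→3: n3:foll/b6/[-]
after 10 — deliver 3→2: ·
after 11 — deliver 2→1: n1:foll/b6/[y]
after 12 — deliver 1→2: n2:lead/b6/[y]
after 13 — timeout(3): n3:cand/b11/[-]
after 14 — deliver 3→1: n1:foll/b11/[y]
after 15 — deliver 1→3: ·
after 16 — deliver 3→2: n2:foll/b11/[y]
after 17 — deliver 2→3: ·
after 18 — propose(2,'x'): ·
after 19 — deliver 2→3: n3:lead/b11/[-]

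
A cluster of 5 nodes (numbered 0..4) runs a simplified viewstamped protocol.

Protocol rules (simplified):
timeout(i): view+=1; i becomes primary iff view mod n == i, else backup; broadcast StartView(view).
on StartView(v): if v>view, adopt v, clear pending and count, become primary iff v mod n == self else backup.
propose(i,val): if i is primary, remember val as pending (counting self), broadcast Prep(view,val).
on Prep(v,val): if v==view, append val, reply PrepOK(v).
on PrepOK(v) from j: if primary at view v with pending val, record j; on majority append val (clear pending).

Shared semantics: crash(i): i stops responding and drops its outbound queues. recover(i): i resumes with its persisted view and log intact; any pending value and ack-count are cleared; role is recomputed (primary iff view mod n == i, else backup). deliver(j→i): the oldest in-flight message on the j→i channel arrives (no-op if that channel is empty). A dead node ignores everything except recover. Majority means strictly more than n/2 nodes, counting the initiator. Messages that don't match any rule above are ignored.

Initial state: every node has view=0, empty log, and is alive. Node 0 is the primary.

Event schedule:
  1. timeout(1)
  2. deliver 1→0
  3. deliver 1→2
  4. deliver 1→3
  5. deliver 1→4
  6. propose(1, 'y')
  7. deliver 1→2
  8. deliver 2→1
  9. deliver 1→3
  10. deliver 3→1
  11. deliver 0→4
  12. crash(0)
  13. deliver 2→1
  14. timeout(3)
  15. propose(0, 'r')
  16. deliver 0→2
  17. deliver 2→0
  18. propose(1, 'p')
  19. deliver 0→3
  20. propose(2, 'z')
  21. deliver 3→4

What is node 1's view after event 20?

after 1 — timeout(1): n1:prim/v1/[-]
after 2 — deliver 1→0: n0:back/v1/[-]
after 3 — deliver 1→2: n2:back/v1/[-]
after 4 — deliver 1→3: n3:back/v1/[-]
after 5 — deliver 1→4: n4:back/v1/[-]
after 6 — propose(1,'y'): ·
after 7 — deliver 1→2: n2:back/v1/[y]
after 8 — deliver 2→1: ·
after 9 — deliver 1→3: n3:back/v1/[y]
after 10 — deliver 3→1: n1:prim/v1/[y]
after 11 — deliver 0→4: ·
after 12 — crash(0): n0:✗back/v1/[-]
after 13 — deliver 2→1: ·
after 14 — timeout(3): n3:back/v2/[y]
after 15 — propose(0,'r'): ·
after 16 — deliver 0→2: ·
after 17 — deliver 2→0: ·
after 18 — propose(1,'p'): ·
after 19 — deliver 0→3: ·
after 20 — propose(2,'z'): ·

1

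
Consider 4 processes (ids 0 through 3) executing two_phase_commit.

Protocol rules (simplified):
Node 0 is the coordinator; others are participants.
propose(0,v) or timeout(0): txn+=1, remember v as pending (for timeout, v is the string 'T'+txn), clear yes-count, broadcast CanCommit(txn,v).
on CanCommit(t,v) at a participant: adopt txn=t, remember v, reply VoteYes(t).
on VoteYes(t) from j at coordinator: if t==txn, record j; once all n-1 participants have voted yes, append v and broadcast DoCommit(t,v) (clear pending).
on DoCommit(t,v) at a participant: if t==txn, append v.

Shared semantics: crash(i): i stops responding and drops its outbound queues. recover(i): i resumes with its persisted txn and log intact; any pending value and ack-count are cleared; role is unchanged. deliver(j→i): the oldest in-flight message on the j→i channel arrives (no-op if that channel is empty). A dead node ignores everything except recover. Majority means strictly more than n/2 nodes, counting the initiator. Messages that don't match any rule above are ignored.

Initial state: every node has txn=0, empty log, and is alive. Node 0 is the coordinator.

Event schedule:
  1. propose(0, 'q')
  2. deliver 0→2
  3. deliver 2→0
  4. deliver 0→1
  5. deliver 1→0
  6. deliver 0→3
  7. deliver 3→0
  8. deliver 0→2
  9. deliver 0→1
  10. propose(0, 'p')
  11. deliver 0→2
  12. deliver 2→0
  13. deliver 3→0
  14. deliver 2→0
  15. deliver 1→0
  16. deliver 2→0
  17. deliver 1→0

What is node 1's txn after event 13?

1

e1 propose(0,'q'): 0[coor,t=1,-]
e2 deliver 0→2: 2[part,t=1,-]
e3 deliver 2→0: ·
e4 deliver 0→1: 1[part,t=1,-]
e5 deliver 1→0: ·
e6 deliver 0→3: 3[part,t=1,-]
e7 deliver 3→0: 0[coor,t=1,q]
e8 deliver 0→2: 2[part,t=1,q]
e9 deliver 0→1: 1[part,t=1,q]
e10 propose(0,'p'): 0[coor,t=2,q]
e11 deliver 0→2: 2[part,t=2,q]
e12 deliver 2→0: ·
e13 deliver 3→0: ·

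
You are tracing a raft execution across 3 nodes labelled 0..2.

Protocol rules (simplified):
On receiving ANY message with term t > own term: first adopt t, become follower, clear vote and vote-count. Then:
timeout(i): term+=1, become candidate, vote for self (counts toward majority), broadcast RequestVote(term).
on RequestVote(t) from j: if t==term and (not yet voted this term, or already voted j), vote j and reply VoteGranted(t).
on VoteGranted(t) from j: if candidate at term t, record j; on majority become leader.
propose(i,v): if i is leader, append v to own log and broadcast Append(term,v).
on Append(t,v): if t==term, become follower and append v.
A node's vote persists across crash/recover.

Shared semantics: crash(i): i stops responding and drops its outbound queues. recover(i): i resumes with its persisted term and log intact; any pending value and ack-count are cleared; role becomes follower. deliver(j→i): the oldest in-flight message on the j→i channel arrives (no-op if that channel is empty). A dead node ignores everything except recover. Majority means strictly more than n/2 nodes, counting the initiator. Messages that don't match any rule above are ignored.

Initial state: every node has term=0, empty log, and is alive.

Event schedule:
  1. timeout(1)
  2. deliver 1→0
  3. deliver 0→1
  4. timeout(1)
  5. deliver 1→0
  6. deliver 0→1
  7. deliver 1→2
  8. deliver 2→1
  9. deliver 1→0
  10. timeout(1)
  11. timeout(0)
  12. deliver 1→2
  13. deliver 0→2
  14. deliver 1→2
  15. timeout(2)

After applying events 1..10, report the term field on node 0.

[1] timeout(1) → N1(cand t1 [-])
[2] deliver 1→0 → N0(foll t1 [-])
[3] deliver 0→1 → N1(lead t1 [-])
[4] timeout(1) → N1(cand t2 [-])
[5] deliver 1→0 → N0(foll t2 [-])
[6] deliver 0→1 → N1(lead t2 [-])
[7] deliver 1→2 → N2(foll t1 [-])
[8] deliver 2→1 → ∅
[9] deliver 1→0 → ∅
[10] timeout(1) → N1(cand t3 [-])

2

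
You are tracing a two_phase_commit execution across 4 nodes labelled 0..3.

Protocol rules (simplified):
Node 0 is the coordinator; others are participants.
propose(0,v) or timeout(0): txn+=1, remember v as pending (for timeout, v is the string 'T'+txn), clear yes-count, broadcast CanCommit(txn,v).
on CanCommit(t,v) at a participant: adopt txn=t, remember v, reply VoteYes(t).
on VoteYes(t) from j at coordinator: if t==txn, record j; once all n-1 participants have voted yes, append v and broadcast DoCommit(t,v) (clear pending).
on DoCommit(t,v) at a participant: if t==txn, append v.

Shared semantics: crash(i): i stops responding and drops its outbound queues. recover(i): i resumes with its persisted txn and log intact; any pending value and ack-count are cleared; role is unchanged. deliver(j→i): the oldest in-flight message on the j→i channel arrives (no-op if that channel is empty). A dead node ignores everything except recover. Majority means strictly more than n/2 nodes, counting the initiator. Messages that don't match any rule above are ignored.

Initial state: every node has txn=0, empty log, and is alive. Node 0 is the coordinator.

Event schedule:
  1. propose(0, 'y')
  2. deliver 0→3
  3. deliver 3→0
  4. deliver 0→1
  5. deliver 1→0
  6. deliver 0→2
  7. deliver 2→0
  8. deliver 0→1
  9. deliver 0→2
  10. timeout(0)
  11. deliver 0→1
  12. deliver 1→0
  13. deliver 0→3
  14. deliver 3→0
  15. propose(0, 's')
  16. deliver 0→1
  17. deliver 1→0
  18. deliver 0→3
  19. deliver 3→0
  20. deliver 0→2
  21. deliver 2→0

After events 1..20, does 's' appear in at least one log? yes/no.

no

[1] propose(0,'y') → N0(coor t1 [-])
[2] deliver 0→3 → N3(part t1 [-])
[3] deliver 3→0 → ∅
[4] deliver 0→1 → N1(part t1 [-])
[5] deliver 1→0 → ∅
[6] deliver 0→2 → N2(part t1 [-])
[7] deliver 2→0 → N0(coor t1 [y])
[8] deliver 0→1 → N1(part t1 [y])
[9] deliver 0→2 → N2(part t1 [y])
[10] timeout(0) → N0(coor t2 [y])
[11] deliver 0→1 → N1(part t2 [y])
[12] deliver 1→0 → ∅
[13] deliver 0→3 → N3(part t1 [y])
[14] deliver 3→0 → ∅
[15] propose(0,'s') → N0(coor t3 [y])
[16] deliver 0→1 → N1(part t3 [y])
[17] deliver 1→0 → ∅
[18] deliver 0→3 → N3(part t2 [y])
[19] deliver 3→0 → ∅
[20] deliver 0→2 → N2(part t2 [y])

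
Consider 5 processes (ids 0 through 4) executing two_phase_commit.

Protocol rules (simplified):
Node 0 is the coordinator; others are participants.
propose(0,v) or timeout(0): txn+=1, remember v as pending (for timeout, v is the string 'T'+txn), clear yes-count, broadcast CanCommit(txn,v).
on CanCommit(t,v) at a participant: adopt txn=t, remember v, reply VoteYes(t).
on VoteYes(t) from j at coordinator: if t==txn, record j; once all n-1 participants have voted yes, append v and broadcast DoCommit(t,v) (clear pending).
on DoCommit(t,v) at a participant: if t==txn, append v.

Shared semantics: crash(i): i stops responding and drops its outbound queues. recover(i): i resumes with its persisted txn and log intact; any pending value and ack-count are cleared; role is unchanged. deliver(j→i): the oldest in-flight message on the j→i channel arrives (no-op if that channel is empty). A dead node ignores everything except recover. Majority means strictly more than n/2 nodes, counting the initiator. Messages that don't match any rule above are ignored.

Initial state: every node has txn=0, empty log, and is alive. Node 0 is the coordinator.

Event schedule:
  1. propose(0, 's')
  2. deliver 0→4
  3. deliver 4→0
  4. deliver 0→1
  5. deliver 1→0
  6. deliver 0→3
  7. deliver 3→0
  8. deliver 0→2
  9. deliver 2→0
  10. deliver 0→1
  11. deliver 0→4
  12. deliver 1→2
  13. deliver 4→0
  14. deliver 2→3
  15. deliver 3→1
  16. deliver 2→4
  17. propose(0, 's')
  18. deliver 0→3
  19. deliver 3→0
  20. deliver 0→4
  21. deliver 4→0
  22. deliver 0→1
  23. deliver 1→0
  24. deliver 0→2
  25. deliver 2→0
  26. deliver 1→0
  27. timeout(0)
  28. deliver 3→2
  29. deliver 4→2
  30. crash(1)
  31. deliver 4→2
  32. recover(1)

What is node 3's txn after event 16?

1

e1 propose(0,'s'): 0[coor,t=1,-]
e2 deliver 0→4: 4[part,t=1,-]
e3 deliver 4→0: ·
e4 deliver 0→1: 1[part,t=1,-]
e5 deliver 1→0: ·
e6 deliver 0→3: 3[part,t=1,-]
e7 deliver 3→0: ·
e8 deliver 0→2: 2[part,t=1,-]
e9 deliver 2→0: 0[coor,t=1,s]
e10 deliver 0→1: 1[part,t=1,s]
e11 deliver 0→4: 4[part,t=1,s]
e12 deliver 1→2: ·
e13 deliver 4→0: ·
e14 deliver 2→3: ·
e15 deliver 3→1: ·
e16 deliver 2→4: ·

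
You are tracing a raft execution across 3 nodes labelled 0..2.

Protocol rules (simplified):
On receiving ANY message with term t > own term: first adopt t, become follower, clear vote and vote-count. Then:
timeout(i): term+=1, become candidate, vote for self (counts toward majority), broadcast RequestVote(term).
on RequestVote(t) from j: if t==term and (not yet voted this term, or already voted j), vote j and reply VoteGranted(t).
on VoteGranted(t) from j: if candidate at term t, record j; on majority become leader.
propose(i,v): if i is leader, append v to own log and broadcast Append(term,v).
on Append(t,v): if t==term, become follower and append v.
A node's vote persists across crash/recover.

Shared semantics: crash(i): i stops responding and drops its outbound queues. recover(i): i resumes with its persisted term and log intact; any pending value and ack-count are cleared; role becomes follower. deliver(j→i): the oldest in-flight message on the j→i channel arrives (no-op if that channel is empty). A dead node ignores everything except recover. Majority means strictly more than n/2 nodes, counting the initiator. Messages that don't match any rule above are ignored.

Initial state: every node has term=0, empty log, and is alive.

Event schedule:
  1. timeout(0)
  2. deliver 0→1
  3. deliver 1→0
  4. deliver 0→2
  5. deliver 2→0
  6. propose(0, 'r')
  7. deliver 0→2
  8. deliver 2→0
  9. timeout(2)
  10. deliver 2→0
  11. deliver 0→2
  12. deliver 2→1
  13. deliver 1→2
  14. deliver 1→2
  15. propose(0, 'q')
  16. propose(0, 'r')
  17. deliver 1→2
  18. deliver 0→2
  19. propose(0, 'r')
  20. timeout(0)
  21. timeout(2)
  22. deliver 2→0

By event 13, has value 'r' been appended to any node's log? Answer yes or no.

1. timeout(0):  <0:cand t1 ->
2. deliver 0→1:  <1:foll t1 ->
3. deliver 1→0:  <0:lead t1 ->
4. deliver 0→2:  <2:foll t1 ->
5. deliver 2→0:  nop
6. propose(0,'r'):  <0:lead t1 r>
7. deliver 0→2:  <2:foll t1 r>
8. deliver 2→0:  nop
9. timeout(2):  <2:cand t2 r>
10. deliver 2→0:  <0:foll t2 r>
11. deliver 0→2:  <2:lead t2 r>
12. deliver 2→1:  <1:foll t2 ->
13. deliver 1→2:  nop

yes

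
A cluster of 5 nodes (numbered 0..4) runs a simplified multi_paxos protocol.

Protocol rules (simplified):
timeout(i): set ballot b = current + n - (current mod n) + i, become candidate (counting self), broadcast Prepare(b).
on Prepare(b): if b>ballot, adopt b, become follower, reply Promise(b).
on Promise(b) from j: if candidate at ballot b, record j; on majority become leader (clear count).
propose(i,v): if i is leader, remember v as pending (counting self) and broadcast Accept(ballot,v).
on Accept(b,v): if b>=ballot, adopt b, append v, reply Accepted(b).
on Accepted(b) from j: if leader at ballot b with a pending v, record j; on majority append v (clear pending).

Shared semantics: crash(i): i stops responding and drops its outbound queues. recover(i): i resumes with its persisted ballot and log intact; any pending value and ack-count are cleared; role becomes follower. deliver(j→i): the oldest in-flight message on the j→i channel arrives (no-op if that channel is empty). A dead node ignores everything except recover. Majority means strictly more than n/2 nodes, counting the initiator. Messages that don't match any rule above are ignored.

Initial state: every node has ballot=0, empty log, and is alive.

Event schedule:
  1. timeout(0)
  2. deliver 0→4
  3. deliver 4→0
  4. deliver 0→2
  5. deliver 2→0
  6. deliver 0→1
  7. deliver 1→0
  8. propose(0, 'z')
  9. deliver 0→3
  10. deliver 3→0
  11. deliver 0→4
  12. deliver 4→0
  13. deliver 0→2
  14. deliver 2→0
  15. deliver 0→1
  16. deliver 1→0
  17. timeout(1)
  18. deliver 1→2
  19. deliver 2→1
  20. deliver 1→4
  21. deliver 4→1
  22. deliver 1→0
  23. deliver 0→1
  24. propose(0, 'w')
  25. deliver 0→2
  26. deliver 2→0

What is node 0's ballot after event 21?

[1] timeout(0) → N0(cand b5 [-])
[2] deliver 0→4 → N4(foll b5 [-])
[3] deliver 4→0 → ∅
[4] deliver 0→2 → N2(foll b5 [-])
[5] deliver 2→0 → N0(lead b5 [-])
[6] deliver 0→1 → N1(foll b5 [-])
[7] deliver 1→0 → ∅
[8] propose(0,'z') → ∅
[9] deliver 0→3 → N3(foll b5 [-])
[10] deliver 3→0 → ∅
[11] deliver 0→4 → N4(foll b5 [z])
[12] deliver 4→0 → ∅
[13] deliver 0→2 → N2(foll b5 [z])
[14] deliver 2→0 → N0(lead b5 [z])
[15] deliver 0→1 → N1(foll b5 [z])
[16] deliver 1→0 → ∅
[17] timeout(1) → N1(cand b11 [z])
[18] deliver 1→2 → N2(foll b11 [z])
[19] deliver 2→1 → ∅
[20] deliver 1→4 → N4(foll b11 [z])
[21] deliver 4→1 → N1(lead b11 [z])

5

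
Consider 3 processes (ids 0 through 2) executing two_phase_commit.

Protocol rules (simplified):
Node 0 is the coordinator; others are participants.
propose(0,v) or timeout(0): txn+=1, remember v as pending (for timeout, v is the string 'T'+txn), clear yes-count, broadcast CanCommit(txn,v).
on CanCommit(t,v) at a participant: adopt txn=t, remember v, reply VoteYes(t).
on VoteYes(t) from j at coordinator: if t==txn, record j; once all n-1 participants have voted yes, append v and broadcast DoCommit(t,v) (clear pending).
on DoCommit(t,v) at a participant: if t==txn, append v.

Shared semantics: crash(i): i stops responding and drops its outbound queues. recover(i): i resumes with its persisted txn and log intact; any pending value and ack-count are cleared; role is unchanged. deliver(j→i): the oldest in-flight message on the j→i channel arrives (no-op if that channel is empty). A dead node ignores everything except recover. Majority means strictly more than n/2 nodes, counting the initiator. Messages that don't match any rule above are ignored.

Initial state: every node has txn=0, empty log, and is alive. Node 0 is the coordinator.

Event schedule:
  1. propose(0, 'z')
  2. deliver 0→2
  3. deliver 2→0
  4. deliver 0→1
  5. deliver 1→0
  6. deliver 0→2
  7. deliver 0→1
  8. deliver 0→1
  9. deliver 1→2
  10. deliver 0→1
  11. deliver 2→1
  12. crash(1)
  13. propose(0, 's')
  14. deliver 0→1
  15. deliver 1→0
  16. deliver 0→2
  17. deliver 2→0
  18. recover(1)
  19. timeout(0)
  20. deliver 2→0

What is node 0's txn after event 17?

2

1. propose(0,'z'):  <0:coor t1 ->
2. deliver 0→2:  <2:part t1 ->
3. deliver 2→0:  nop
4. deliver 0→1:  <1:part t1 ->
5. deliver 1→0:  <0:coor t1 z>
6. deliver 0→2:  <2:part t1 z>
7. deliver 0→1:  <1:part t1 z>
8. deliver 0→1:  nop
9. deliver 1→2:  nop
10. deliver 0→1:  nop
11. deliver 2→1:  nop
12. crash(1):  <1:✗part t1 z>
13. propose(0,'s'):  <0:coor t2 z>
14. deliver 0→1:  nop
15. deliver 1→0:  nop
16. deliver 0→2:  <2:part t2 z>
17. deliver 2→0:  nop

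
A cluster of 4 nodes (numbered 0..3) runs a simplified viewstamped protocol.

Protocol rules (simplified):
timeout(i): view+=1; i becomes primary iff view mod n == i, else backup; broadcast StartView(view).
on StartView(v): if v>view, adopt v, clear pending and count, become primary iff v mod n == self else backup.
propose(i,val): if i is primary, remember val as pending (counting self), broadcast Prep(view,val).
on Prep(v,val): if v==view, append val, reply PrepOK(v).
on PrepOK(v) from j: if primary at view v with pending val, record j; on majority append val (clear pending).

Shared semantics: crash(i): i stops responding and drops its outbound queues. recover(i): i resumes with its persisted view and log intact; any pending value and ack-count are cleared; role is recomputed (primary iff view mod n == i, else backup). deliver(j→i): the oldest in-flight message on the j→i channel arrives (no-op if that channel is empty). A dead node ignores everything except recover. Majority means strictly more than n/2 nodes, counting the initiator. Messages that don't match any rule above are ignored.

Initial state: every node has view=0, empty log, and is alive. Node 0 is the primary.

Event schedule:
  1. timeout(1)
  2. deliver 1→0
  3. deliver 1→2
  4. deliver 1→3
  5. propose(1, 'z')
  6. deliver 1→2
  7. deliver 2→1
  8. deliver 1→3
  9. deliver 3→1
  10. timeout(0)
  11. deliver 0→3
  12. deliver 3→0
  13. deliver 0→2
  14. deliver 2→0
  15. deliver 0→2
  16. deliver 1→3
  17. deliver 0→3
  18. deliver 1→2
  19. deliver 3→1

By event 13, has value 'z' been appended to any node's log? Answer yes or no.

yes

1. timeout(1):  <1:prim v1 ->
2. deliver 1→0:  <0:back v1 ->
3. deliver 1→2:  <2:back v1 ->
4. deliver 1→3:  <3:back v1 ->
5. propose(1,'z'):  nop
6. deliver 1→2:  <2:back v1 z>
7. deliver 2→1:  nop
8. deliver 1→3:  <3:back v1 z>
9. deliver 3→1:  <1:prim v1 z>
10. timeout(0):  <0:back v2 ->
11. deliver 0→3:  <3:back v2 z>
12. deliver 3→0:  nop
13. deliver 0→2:  <2:prim v2 z>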